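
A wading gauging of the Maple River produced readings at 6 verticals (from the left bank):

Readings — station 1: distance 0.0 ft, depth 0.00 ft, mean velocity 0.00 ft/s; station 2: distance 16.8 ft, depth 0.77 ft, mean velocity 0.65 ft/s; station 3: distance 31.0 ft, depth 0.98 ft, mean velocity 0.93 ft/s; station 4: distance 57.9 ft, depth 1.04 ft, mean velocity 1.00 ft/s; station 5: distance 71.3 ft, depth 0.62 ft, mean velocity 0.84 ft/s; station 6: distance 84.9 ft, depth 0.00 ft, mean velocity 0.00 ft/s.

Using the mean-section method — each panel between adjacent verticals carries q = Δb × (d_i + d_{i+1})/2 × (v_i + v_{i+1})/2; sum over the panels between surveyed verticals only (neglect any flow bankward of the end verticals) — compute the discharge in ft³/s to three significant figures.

Panel 1-2: Δb = 16.8 ft, d̄ = (0.00+0.77)/2 = 0.385, v̄ = (0.00+0.65)/2 = 0.325 → q = 16.8×0.385×0.325 = 2.102 ft³/s
Panel 2-3: Δb = 14.2 ft, d̄ = (0.77+0.98)/2 = 0.875, v̄ = (0.65+0.93)/2 = 0.79 → q = 14.2×0.875×0.79 = 9.816 ft³/s
Panel 3-4: Δb = 26.9 ft, d̄ = (0.98+1.04)/2 = 1.01, v̄ = (0.93+1.00)/2 = 0.965 → q = 26.9×1.01×0.965 = 26.22 ft³/s
Panel 4-5: Δb = 13.4 ft, d̄ = (1.04+0.62)/2 = 0.83, v̄ = (1.00+0.84)/2 = 0.92 → q = 13.4×0.83×0.92 = 10.23 ft³/s
Panel 5-6: Δb = 13.6 ft, d̄ = (0.62+0.00)/2 = 0.31, v̄ = (0.84+0.00)/2 = 0.42 → q = 13.6×0.31×0.42 = 1.771 ft³/s
Q = Σ q = 50.14 ft³/s

50.1 ft³/s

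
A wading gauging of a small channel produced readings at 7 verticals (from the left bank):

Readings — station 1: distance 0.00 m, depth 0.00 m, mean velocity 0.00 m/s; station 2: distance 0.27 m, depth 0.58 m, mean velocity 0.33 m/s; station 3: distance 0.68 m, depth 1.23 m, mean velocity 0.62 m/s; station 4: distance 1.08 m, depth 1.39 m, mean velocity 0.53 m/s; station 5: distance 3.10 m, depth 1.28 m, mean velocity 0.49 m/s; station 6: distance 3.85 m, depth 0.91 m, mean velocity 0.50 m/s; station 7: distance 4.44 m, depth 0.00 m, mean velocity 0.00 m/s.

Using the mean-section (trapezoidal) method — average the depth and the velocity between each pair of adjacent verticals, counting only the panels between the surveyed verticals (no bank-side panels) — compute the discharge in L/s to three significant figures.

Panel 1-2: Δb = 0.27 m, d̄ = (0.00+0.58)/2 = 0.29, v̄ = (0.00+0.33)/2 = 0.165 → q = 0.27×0.29×0.165 = 0.01292 m³/s
Panel 2-3: Δb = 0.41 m, d̄ = (0.58+1.23)/2 = 0.905, v̄ = (0.33+0.62)/2 = 0.475 → q = 0.41×0.905×0.475 = 0.1762 m³/s
Panel 3-4: Δb = 0.4 m, d̄ = (1.23+1.39)/2 = 1.31, v̄ = (0.62+0.53)/2 = 0.575 → q = 0.4×1.31×0.575 = 0.3013 m³/s
Panel 4-5: Δb = 2.02 m, d̄ = (1.39+1.28)/2 = 1.335, v̄ = (0.53+0.49)/2 = 0.51 → q = 2.02×1.335×0.51 = 1.375 m³/s
Panel 5-6: Δb = 0.75 m, d̄ = (1.28+0.91)/2 = 1.095, v̄ = (0.49+0.50)/2 = 0.495 → q = 0.75×1.095×0.495 = 0.4065 m³/s
Panel 6-7: Δb = 0.59 m, d̄ = (0.91+0.00)/2 = 0.455, v̄ = (0.50+0.00)/2 = 0.25 → q = 0.59×0.455×0.25 = 0.06711 m³/s
Q = Σ q = 2.339 m³/s
= 2.339 × 1000 = 2339 L/s

2340 L/s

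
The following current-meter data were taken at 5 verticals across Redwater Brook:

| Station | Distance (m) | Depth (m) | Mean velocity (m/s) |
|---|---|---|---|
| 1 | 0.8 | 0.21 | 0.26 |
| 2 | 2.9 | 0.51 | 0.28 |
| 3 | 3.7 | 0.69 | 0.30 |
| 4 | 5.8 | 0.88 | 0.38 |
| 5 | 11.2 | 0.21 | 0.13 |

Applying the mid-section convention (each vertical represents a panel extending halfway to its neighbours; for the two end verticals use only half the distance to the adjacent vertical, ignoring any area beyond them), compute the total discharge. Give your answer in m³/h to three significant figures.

6810 m³/h

w_1 = (2.9 − 0.8)/2 = 1.05 m; q_1 = 0.26 × 0.21 × 1.05 = 0.05733 m³/s
w_2 = (3.7 − 0.8)/2 = 1.45 m; q_2 = 0.28 × 0.51 × 1.45 = 0.2071 m³/s
w_3 = (5.8 − 2.9)/2 = 1.45 m; q_3 = 0.30 × 0.69 × 1.45 = 0.3002 m³/s
w_4 = (11.2 − 3.7)/2 = 3.75 m; q_4 = 0.38 × 0.88 × 3.75 = 1.254 m³/s
w_5 = (11.2 − 5.8)/2 = 2.7 m; q_5 = 0.13 × 0.21 × 2.7 = 0.07371 m³/s
Q = Σ qᵢ = 1.892 m³/s
= 1.892 × 3600 = 6812 m³/h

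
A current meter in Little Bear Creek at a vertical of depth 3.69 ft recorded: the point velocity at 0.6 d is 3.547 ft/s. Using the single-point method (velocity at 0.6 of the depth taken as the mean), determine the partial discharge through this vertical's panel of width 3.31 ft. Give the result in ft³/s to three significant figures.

v̄ = v₀.₆ = 3.547 ft/s
q = v̄ × d × w = 3.547 × 3.69 × 3.31 = 43.32 ft³/s

43.3 ft³/s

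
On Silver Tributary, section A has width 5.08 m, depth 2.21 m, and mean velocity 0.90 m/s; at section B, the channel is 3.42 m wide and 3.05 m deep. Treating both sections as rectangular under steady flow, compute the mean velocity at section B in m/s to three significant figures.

0.969 m/s

Q = A₁V₁ = (5.08×2.21) × 0.90 = 10.10 m³/s
A₂ = 3.42 × 3.05 = 10.43 m²
V₂ = Q/A₂ = 10.10/10.43 = 0.9687 m/s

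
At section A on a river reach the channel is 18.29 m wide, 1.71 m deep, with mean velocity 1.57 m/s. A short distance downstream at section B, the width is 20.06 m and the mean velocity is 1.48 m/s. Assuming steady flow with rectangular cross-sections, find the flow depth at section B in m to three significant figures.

Q = A₁V₁ = (18.29×1.71) × 1.57 = 49.10 m³/s
d₂ = Q/(b₂ V₂) = 49.10/(20.06×1.48) = 1.654 m

1.65 m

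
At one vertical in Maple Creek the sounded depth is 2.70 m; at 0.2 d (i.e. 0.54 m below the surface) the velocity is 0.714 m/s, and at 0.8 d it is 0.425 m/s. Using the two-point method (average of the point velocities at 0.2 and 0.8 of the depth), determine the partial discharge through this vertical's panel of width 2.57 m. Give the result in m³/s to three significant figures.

3.95 m³/s

v̄ = (0.714 + 0.425) / 2 = 0.5695 m/s
q = v̄ × d × w = 0.5695 × 2.70 × 2.57 = 3.952 m³/s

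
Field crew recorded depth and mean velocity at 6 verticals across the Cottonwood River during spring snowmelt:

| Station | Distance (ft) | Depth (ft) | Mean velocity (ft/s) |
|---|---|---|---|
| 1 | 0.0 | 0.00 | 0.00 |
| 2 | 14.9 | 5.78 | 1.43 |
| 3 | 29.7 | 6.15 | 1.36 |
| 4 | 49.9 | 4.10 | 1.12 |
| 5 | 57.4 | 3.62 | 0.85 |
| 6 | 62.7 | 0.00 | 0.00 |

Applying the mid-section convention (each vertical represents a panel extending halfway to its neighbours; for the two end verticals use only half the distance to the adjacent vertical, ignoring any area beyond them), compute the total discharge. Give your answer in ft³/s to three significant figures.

352 ft³/s

w_2 = (29.7 − 0.0)/2 = 14.85 ft; q_2 = 1.43 × 5.78 × 14.85 = 122.7 ft³/s
w_3 = (49.9 − 14.9)/2 = 17.5 ft; q_3 = 1.36 × 6.15 × 17.5 = 146.4 ft³/s
w_4 = (57.4 − 29.7)/2 = 13.85 ft; q_4 = 1.12 × 4.10 × 13.85 = 63.60 ft³/s
w_5 = (62.7 − 49.9)/2 = 6.4 ft; q_5 = 0.85 × 3.62 × 6.4 = 19.69 ft³/s
Stations 1, 6 contribute zero (depth or velocity is 0).
Q = Σ qᵢ = 352.4 ft³/s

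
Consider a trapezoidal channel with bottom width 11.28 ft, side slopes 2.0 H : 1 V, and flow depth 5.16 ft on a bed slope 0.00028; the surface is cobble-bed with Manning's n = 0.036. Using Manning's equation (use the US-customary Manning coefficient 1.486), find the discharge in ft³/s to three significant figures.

169 ft³/s

A = (b + z·y)·y = (11.28 + 2.0×5.16)×5.16 = 111.5 ft²
P = b + 2y√(1+z²) = 11.28 + 2×5.16×√(1+2.0²) = 34.36 ft
R = A/P = 111.5/34.36 = 3.244 ft
Q = (1.486/n)·A·R^(2/3)·S^(1/2) = (1.486/0.036) × 111.5 × 3.244^(2/3) × 0.00028^(1/2) = 168.7 ft³/s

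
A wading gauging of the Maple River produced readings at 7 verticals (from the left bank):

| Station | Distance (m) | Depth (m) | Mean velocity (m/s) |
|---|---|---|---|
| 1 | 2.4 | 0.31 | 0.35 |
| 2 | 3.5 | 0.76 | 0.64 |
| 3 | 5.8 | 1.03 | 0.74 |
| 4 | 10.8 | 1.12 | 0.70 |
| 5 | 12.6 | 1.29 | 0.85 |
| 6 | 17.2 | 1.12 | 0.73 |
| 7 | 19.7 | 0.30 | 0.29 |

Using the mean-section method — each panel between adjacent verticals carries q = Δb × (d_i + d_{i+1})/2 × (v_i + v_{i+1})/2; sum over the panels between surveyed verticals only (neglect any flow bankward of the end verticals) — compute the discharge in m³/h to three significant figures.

45200 m³/h

Panel 1-2: Δb = 1.1 m, d̄ = (0.31+0.76)/2 = 0.535, v̄ = (0.35+0.64)/2 = 0.495 → q = 1.1×0.535×0.495 = 0.2913 m³/s
Panel 2-3: Δb = 2.3 m, d̄ = (0.76+1.03)/2 = 0.895, v̄ = (0.64+0.74)/2 = 0.69 → q = 2.3×0.895×0.69 = 1.420 m³/s
Panel 3-4: Δb = 5 m, d̄ = (1.03+1.12)/2 = 1.075, v̄ = (0.74+0.70)/2 = 0.72 → q = 5×1.075×0.72 = 3.870 m³/s
Panel 4-5: Δb = 1.8 m, d̄ = (1.12+1.29)/2 = 1.205, v̄ = (0.70+0.85)/2 = 0.775 → q = 1.8×1.205×0.775 = 1.681 m³/s
Panel 5-6: Δb = 4.6 m, d̄ = (1.29+1.12)/2 = 1.205, v̄ = (0.85+0.73)/2 = 0.79 → q = 4.6×1.205×0.79 = 4.379 m³/s
Panel 6-7: Δb = 2.5 m, d̄ = (1.12+0.30)/2 = 0.71, v̄ = (0.73+0.29)/2 = 0.51 → q = 2.5×0.71×0.51 = 0.9053 m³/s
Q = Σ q = 12.55 m³/s
= 12.55 × 3600 = 45170 m³/h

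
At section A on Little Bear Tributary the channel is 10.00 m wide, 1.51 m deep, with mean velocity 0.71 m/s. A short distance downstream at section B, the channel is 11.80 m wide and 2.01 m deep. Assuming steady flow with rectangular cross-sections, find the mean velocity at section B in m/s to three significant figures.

0.452 m/s

Q = A₁V₁ = (10.00×1.51) × 0.71 = 10.72 m³/s
A₂ = 11.80 × 2.01 = 23.72 m²
V₂ = Q/A₂ = 10.72/23.72 = 0.4520 m/s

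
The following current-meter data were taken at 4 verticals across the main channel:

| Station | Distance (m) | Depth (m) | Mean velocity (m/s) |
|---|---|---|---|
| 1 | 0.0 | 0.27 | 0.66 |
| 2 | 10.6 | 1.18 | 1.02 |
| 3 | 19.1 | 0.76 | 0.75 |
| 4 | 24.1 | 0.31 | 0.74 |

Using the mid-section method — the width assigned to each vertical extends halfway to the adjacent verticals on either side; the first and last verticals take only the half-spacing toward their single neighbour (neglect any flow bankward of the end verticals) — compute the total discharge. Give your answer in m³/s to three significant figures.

16.9 m³/s

w_1 = (10.6 − 0.0)/2 = 5.3 m; q_1 = 0.66 × 0.27 × 5.3 = 0.9445 m³/s
w_2 = (19.1 − 0.0)/2 = 9.55 m; q_2 = 1.02 × 1.18 × 9.55 = 11.49 m³/s
w_3 = (24.1 − 10.6)/2 = 6.75 m; q_3 = 0.75 × 0.76 × 6.75 = 3.848 m³/s
w_4 = (24.1 − 19.1)/2 = 2.5 m; q_4 = 0.74 × 0.31 × 2.5 = 0.5735 m³/s
Q = Σ qᵢ = 16.86 m³/s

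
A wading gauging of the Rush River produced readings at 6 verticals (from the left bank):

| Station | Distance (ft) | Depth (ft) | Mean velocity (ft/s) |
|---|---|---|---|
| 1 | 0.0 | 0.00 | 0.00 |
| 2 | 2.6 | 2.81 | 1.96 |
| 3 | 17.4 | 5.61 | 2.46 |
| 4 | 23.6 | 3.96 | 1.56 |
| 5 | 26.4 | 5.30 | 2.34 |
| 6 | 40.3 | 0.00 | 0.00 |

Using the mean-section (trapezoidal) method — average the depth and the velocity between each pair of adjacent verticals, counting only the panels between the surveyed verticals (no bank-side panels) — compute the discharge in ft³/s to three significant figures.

Panel 1-2: Δb = 2.6 ft, d̄ = (0.00+2.81)/2 = 1.405, v̄ = (0.00+1.96)/2 = 0.98 → q = 2.6×1.405×0.98 = 3.580 ft³/s
Panel 2-3: Δb = 14.8 ft, d̄ = (2.81+5.61)/2 = 4.21, v̄ = (1.96+2.46)/2 = 2.21 → q = 14.8×4.21×2.21 = 137.7 ft³/s
Panel 3-4: Δb = 6.2 ft, d̄ = (5.61+3.96)/2 = 4.785, v̄ = (2.46+1.56)/2 = 2.01 → q = 6.2×4.785×2.01 = 59.63 ft³/s
Panel 4-5: Δb = 2.8 ft, d̄ = (3.96+5.30)/2 = 4.63, v̄ = (1.56+2.34)/2 = 1.95 → q = 2.8×4.63×1.95 = 25.28 ft³/s
Panel 5-6: Δb = 13.9 ft, d̄ = (5.30+0.00)/2 = 2.65, v̄ = (2.34+0.00)/2 = 1.17 → q = 13.9×2.65×1.17 = 43.10 ft³/s
Q = Σ q = 269.3 ft³/s

269 ft³/s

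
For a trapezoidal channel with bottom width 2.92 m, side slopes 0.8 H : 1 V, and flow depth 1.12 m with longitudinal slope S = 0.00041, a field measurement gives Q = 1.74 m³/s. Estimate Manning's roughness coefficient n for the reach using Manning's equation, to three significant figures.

A = (b + z·y)·y = (2.92 + 0.8×1.12)×1.12 = 4.274 m²
P = b + 2y√(1+z²) = 2.92 + 2×1.12×√(1+0.8²) = 5.789 m
R = A/P = 4.274/5.789 = 0.7383 m
n = (1/Q)·A·R^(2/3)·S^(1/2) = (1/1.74) × 4.274 × 0.8169 × 0.02025 = 0.04063

0.0406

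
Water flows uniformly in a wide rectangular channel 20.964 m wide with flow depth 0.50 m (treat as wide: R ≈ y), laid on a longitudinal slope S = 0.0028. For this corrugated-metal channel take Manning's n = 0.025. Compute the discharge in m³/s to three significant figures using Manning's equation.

A = b·y = 20.964 × 0.50 = 10.48 m²
Wide channel: R ≈ y = 0.50 m
Q = (1/n)·A·R^(2/3)·S^(1/2) = (1/0.025) × 10.48 × 0.5000^(2/3) × 0.0028^(1/2) = 13.98 m³/s

14.0 m³/s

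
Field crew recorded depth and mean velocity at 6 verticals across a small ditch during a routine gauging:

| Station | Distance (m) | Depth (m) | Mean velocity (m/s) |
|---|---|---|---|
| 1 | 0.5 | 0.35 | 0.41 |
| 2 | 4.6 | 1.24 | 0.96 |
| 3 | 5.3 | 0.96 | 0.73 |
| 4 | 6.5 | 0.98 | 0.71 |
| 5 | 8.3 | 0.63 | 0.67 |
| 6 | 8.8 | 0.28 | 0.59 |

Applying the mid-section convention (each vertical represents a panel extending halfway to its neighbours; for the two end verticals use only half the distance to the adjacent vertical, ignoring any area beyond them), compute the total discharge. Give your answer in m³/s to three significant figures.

5.39 m³/s

w_1 = (4.6 − 0.5)/2 = 2.05 m; q_1 = 0.41 × 0.35 × 2.05 = 0.2942 m³/s
w_2 = (5.3 − 0.5)/2 = 2.4 m; q_2 = 0.96 × 1.24 × 2.4 = 2.857 m³/s
w_3 = (6.5 − 4.6)/2 = 0.95 m; q_3 = 0.73 × 0.96 × 0.95 = 0.6658 m³/s
w_4 = (8.3 − 5.3)/2 = 1.5 m; q_4 = 0.71 × 0.98 × 1.5 = 1.044 m³/s
w_5 = (8.8 − 6.5)/2 = 1.15 m; q_5 = 0.67 × 0.63 × 1.15 = 0.4854 m³/s
w_6 = (8.8 − 8.3)/2 = 0.25 m; q_6 = 0.59 × 0.28 × 0.25 = 0.04130 m³/s
Q = Σ qᵢ = 5.387 m³/s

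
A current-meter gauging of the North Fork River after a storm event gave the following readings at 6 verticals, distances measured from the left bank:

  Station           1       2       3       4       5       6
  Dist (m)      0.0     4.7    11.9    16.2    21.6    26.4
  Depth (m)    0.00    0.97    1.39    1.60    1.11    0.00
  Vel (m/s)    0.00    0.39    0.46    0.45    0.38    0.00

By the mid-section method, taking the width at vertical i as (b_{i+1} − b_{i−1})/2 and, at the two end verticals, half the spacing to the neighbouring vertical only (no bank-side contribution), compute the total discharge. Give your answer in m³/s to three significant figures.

11.6 m³/s

w_2 = (11.9 − 0.0)/2 = 5.95 m; q_2 = 0.39 × 0.97 × 5.95 = 2.251 m³/s
w_3 = (16.2 − 4.7)/2 = 5.75 m; q_3 = 0.46 × 1.39 × 5.75 = 3.677 m³/s
w_4 = (21.6 − 11.9)/2 = 4.85 m; q_4 = 0.45 × 1.60 × 4.85 = 3.492 m³/s
w_5 = (26.4 − 16.2)/2 = 5.1 m; q_5 = 0.38 × 1.11 × 5.1 = 2.151 m³/s
Stations 1, 6 contribute zero (depth or velocity is 0).
Q = Σ qᵢ = 11.57 m³/s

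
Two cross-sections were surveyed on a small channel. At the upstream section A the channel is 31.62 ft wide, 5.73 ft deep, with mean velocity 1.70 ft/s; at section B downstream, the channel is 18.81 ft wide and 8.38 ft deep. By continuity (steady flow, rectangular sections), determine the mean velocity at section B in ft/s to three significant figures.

1.95 ft/s

Q = A₁V₁ = (31.62×5.73) × 1.70 = 308.0 ft³/s
A₂ = 18.81 × 8.38 = 157.6 ft²
V₂ = Q/A₂ = 308.0/157.6 = 1.954 ft/s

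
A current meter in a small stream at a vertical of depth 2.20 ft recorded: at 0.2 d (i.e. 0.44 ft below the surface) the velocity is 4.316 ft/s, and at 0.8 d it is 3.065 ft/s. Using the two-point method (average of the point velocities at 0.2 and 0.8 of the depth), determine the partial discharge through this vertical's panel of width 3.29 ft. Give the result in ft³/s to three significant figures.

v̄ = (4.316 + 3.065) / 2 = 3.691 ft/s
q = v̄ × d × w = 3.691 × 2.20 × 3.29 = 26.71 ft³/s

26.7 ft³/s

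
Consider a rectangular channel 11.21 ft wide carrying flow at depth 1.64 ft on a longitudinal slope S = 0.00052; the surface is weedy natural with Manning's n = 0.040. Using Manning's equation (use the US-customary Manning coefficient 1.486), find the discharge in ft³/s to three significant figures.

18.3 ft³/s

A = b·y = 11.21 × 1.64 = 18.38 ft²
P = b + 2y = 11.21 + 2×1.64 = 14.49 ft
R = A/P = 18.38/14.49 = 1.269 ft
Q = (1.486/n)·A·R^(2/3)·S^(1/2) = (1.486/0.040) × 18.38 × 1.269^(2/3) × 0.00052^(1/2) = 18.25 ft³/s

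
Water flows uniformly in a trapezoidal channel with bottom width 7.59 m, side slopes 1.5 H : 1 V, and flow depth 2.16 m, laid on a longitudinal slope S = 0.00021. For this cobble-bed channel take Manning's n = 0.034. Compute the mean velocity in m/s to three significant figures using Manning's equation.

0.564 m/s

A = (b + z·y)·y = (7.59 + 1.5×2.16)×2.16 = 23.39 m²
P = b + 2y√(1+z²) = 7.59 + 2×2.16×√(1+1.5²) = 15.38 m
R = A/P = 23.39/15.38 = 1.521 m
Q = (1/n)·A·R^(2/3)·S^(1/2) = (1/0.034) × 23.39 × 1.521^(2/3) × 0.00021^(1/2) = 13.19 m³/s
V = Q/A = 13.19/23.39 = 0.5637 m/s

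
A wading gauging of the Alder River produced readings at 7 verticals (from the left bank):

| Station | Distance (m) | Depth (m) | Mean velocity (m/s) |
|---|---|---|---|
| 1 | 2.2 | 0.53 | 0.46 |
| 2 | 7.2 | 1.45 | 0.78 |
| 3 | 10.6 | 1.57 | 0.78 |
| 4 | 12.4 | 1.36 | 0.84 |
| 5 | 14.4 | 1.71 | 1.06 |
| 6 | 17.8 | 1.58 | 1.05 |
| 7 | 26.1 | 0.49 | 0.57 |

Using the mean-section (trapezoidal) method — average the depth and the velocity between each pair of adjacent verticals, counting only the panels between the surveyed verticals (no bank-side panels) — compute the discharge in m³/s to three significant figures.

Panel 1-2: Δb = 5 m, d̄ = (0.53+1.45)/2 = 0.99, v̄ = (0.46+0.78)/2 = 0.62 → q = 5×0.99×0.62 = 3.069 m³/s
Panel 2-3: Δb = 3.4 m, d̄ = (1.45+1.57)/2 = 1.51, v̄ = (0.78+0.78)/2 = 0.78 → q = 3.4×1.51×0.78 = 4.005 m³/s
Panel 3-4: Δb = 1.8 m, d̄ = (1.57+1.36)/2 = 1.465, v̄ = (0.78+0.84)/2 = 0.81 → q = 1.8×1.465×0.81 = 2.136 m³/s
Panel 4-5: Δb = 2 m, d̄ = (1.36+1.71)/2 = 1.535, v̄ = (0.84+1.06)/2 = 0.95 → q = 2×1.535×0.95 = 2.917 m³/s
Panel 5-6: Δb = 3.4 m, d̄ = (1.71+1.58)/2 = 1.645, v̄ = (1.06+1.05)/2 = 1.055 → q = 3.4×1.645×1.055 = 5.901 m³/s
Panel 6-7: Δb = 8.3 m, d̄ = (1.58+0.49)/2 = 1.035, v̄ = (1.05+0.57)/2 = 0.81 → q = 8.3×1.035×0.81 = 6.958 m³/s
Q = Σ q = 24.98 m³/s

25.0 m³/s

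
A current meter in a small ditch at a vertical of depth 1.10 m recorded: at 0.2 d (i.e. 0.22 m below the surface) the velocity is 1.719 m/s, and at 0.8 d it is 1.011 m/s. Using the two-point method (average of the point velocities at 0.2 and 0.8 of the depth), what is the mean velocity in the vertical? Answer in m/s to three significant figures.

v̄ = (1.719 + 1.011) / 2 = 1.365 m/s

1.37 m/s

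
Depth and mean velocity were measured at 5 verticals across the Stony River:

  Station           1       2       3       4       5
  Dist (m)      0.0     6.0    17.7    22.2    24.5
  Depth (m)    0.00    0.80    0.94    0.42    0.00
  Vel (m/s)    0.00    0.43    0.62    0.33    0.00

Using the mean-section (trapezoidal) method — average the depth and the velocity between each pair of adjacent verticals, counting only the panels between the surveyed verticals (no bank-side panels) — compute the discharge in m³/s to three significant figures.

Panel 1-2: Δb = 6 m, d̄ = (0.00+0.80)/2 = 0.4, v̄ = (0.00+0.43)/2 = 0.215 → q = 6×0.4×0.215 = 0.5160 m³/s
Panel 2-3: Δb = 11.7 m, d̄ = (0.80+0.94)/2 = 0.87, v̄ = (0.43+0.62)/2 = 0.525 → q = 11.7×0.87×0.525 = 5.344 m³/s
Panel 3-4: Δb = 4.5 m, d̄ = (0.94+0.42)/2 = 0.68, v̄ = (0.62+0.33)/2 = 0.475 → q = 4.5×0.68×0.475 = 1.454 m³/s
Panel 4-5: Δb = 2.3 m, d̄ = (0.42+0.00)/2 = 0.21, v̄ = (0.33+0.00)/2 = 0.165 → q = 2.3×0.21×0.165 = 0.07970 m³/s
Q = Σ q = 7.393 m³/s

7.39 m³/s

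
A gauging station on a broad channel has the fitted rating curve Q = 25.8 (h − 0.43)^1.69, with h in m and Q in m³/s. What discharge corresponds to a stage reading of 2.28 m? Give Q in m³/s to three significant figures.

73.0 m³/s

Q = 25.8 × (2.28 − 0.43)^1.69 = 25.8 × 1.85^1.69 = 72.97 m³/s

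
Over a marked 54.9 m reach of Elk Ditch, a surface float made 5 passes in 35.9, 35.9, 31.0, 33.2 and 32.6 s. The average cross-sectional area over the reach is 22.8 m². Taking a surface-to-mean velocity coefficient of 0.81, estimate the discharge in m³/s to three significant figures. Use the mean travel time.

t̄ = (35.9 + 35.9 + 31.0 + 33.2 + 32.6) / 5 = 33.72 s
v_surface = L / t̄ = 54.9 / 33.72 = 1.628 m/s
v_mean = 0.81 × 1.628 = 1.319 m/s
Q = A × v_mean = 22.8 × 1.319 = 30.07 m³/s

30.1 m³/s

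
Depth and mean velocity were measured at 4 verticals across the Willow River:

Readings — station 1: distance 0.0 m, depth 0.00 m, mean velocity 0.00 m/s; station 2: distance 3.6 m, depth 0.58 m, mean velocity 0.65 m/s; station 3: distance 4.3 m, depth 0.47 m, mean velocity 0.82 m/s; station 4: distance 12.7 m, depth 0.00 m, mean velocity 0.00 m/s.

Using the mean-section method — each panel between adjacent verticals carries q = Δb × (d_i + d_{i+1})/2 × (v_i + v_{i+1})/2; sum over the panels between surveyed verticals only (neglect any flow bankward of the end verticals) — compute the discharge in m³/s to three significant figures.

Panel 1-2: Δb = 3.6 m, d̄ = (0.00+0.58)/2 = 0.29, v̄ = (0.00+0.65)/2 = 0.325 → q = 3.6×0.29×0.325 = 0.3393 m³/s
Panel 2-3: Δb = 0.7 m, d̄ = (0.58+0.47)/2 = 0.525, v̄ = (0.65+0.82)/2 = 0.735 → q = 0.7×0.525×0.735 = 0.2701 m³/s
Panel 3-4: Δb = 8.4 m, d̄ = (0.47+0.00)/2 = 0.235, v̄ = (0.82+0.00)/2 = 0.41 → q = 8.4×0.235×0.41 = 0.8093 m³/s
Q = Σ q = 1.419 m³/s

1.42 m³/s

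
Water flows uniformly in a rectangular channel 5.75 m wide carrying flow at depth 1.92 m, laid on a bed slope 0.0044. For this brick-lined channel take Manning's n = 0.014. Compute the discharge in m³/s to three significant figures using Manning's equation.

57.5 m³/s

A = b·y = 5.75 × 1.92 = 11.04 m²
P = b + 2y = 5.75 + 2×1.92 = 9.590 m
R = A/P = 11.04/9.590 = 1.151 m
Q = (1/n)·A·R^(2/3)·S^(1/2) = (1/0.014) × 11.04 × 1.151^(2/3) × 0.0044^(1/2) = 57.46 m³/s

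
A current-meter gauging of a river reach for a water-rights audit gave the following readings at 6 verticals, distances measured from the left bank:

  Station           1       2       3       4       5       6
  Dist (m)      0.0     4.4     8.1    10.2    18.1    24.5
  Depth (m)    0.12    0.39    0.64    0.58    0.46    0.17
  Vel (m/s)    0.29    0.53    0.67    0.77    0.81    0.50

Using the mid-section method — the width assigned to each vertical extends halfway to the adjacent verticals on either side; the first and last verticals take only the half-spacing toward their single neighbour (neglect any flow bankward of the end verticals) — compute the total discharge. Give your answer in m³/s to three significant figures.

w_1 = (4.4 − 0.0)/2 = 2.2 m; q_1 = 0.29 × 0.12 × 2.2 = 0.07656 m³/s
w_2 = (8.1 − 0.0)/2 = 4.05 m; q_2 = 0.53 × 0.39 × 4.05 = 0.8371 m³/s
w_3 = (10.2 − 4.4)/2 = 2.9 m; q_3 = 0.67 × 0.64 × 2.9 = 1.244 m³/s
w_4 = (18.1 − 8.1)/2 = 5 m; q_4 = 0.77 × 0.58 × 5 = 2.233 m³/s
w_5 = (24.5 − 10.2)/2 = 7.15 m; q_5 = 0.81 × 0.46 × 7.15 = 2.664 m³/s
w_6 = (24.5 − 18.1)/2 = 3.2 m; q_6 = 0.50 × 0.17 × 3.2 = 0.2720 m³/s
Q = Σ qᵢ = 7.326 m³/s

7.33 m³/s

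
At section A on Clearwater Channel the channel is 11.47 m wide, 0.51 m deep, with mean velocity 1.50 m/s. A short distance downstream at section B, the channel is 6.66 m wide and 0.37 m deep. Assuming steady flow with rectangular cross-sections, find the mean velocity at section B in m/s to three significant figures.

3.56 m/s

Q = A₁V₁ = (11.47×0.51) × 1.50 = 8.775 m³/s
A₂ = 6.66 × 0.37 = 2.464 m²
V₂ = Q/A₂ = 8.775/2.464 = 3.561 m/s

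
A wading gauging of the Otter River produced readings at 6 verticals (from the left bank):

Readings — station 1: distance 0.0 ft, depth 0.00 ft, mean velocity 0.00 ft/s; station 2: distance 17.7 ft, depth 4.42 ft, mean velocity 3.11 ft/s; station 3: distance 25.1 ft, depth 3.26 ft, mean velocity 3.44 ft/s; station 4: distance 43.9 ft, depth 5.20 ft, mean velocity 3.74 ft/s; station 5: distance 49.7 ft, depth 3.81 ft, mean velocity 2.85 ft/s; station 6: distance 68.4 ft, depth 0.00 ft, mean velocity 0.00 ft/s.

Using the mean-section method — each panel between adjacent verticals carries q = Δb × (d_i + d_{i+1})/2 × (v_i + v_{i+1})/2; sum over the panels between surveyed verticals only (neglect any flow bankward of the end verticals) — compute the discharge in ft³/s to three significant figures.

576 ft³/s

Panel 1-2: Δb = 17.7 ft, d̄ = (0.00+4.42)/2 = 2.21, v̄ = (0.00+3.11)/2 = 1.555 → q = 17.7×2.21×1.555 = 60.83 ft³/s
Panel 2-3: Δb = 7.4 ft, d̄ = (4.42+3.26)/2 = 3.84, v̄ = (3.11+3.44)/2 = 3.275 → q = 7.4×3.84×3.275 = 93.06 ft³/s
Panel 3-4: Δb = 18.8 ft, d̄ = (3.26+5.20)/2 = 4.23, v̄ = (3.44+3.74)/2 = 3.59 → q = 18.8×4.23×3.59 = 285.5 ft³/s
Panel 4-5: Δb = 5.8 ft, d̄ = (5.20+3.81)/2 = 4.505, v̄ = (3.74+2.85)/2 = 3.295 → q = 5.8×4.505×3.295 = 86.10 ft³/s
Panel 5-6: Δb = 18.7 ft, d̄ = (3.81+0.00)/2 = 1.905, v̄ = (2.85+0.00)/2 = 1.425 → q = 18.7×1.905×1.425 = 50.76 ft³/s
Q = Σ q = 576.2 ft³/s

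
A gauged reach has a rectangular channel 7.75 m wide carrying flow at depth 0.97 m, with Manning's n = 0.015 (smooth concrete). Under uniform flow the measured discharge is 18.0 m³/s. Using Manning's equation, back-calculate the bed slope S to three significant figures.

A = b·y = 7.75 × 0.97 = 7.518 m²
P = b + 2y = 7.75 + 2×0.97 = 9.690 m
R = A/P = 7.518/9.690 = 0.7758 m
S = (Q·n / (1·A·R^(2/3)))² = (18.0×0.015 / (1×7.518×0.8443))² = 0.001810

0.00181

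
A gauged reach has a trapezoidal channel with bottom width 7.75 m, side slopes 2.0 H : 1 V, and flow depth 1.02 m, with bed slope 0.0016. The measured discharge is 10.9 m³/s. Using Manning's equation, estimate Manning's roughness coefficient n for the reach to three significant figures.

A = (b + z·y)·y = (7.75 + 2.0×1.02)×1.02 = 9.986 m²
P = b + 2y√(1+z²) = 7.75 + 2×1.02×√(1+2.0²) = 12.31 m
R = A/P = 9.986/12.31 = 0.8111 m
n = (1/Q)·A·R^(2/3)·S^(1/2) = (1/10.9) × 9.986 × 0.8697 × 0.04000 = 0.03187

0.0319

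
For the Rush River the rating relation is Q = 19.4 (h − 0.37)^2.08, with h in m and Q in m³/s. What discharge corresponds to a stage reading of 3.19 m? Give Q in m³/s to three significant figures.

Q = 19.4 × (3.19 − 0.37)^2.08 = 19.4 × 2.82^2.08 = 167.6 m³/s

168 m³/s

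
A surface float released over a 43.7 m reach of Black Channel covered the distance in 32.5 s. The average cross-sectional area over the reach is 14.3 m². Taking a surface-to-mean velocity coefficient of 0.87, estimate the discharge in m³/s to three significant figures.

16.7 m³/s

v_surface = L / t̄ = 43.7 / 32.5 = 1.345 m/s
v_mean = 0.87 × 1.345 = 1.170 m/s
Q = A × v_mean = 14.3 × 1.170 = 16.73 m³/s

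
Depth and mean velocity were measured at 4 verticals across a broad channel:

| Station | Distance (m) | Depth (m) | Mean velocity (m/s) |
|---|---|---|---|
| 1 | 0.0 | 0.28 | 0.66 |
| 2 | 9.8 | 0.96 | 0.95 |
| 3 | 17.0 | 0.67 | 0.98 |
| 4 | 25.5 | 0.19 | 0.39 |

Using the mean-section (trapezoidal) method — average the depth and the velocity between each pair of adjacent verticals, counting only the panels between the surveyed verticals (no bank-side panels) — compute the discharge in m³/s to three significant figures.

Panel 1-2: Δb = 9.8 m, d̄ = (0.28+0.96)/2 = 0.62, v̄ = (0.66+0.95)/2 = 0.805 → q = 9.8×0.62×0.805 = 4.891 m³/s
Panel 2-3: Δb = 7.2 m, d̄ = (0.96+0.67)/2 = 0.815, v̄ = (0.95+0.98)/2 = 0.965 → q = 7.2×0.815×0.965 = 5.663 m³/s
Panel 3-4: Δb = 8.5 m, d̄ = (0.67+0.19)/2 = 0.43, v̄ = (0.98+0.39)/2 = 0.685 → q = 8.5×0.43×0.685 = 2.504 m³/s
Q = Σ q = 13.06 m³/s

13.1 m³/s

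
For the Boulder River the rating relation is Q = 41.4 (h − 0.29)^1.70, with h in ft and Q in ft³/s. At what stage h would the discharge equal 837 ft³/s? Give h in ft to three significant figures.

h − h₀ = (Q/C)^(1/b) = (837/41.4)^(1/1.70) = 5.862 ft
h = 0.29 + 5.862 = 6.152 ft

6.15 ft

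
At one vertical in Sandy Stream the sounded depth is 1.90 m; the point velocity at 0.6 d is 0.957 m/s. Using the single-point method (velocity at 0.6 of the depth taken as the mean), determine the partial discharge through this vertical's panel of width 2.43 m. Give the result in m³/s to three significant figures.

v̄ = v₀.₆ = 0.957 m/s
q = v̄ × d × w = 0.9570 × 1.90 × 2.43 = 4.418 m³/s

4.42 m³/s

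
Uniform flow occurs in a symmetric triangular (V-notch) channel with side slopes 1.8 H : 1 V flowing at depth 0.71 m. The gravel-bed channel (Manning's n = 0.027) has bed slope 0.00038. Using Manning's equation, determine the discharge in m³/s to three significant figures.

A = z·y² = 1.8×0.71² = 0.9074 m²
P = 2y√(1+z²) = 2×0.71×√(1+1.8²) = 2.924 m
R = A/P = 0.9074/2.924 = 0.3103 m
Q = (1/n)·A·R^(2/3)·S^(1/2) = (1/0.027) × 0.9074 × 0.3103^(2/3) × 0.00038^(1/2) = 0.3003 m³/s

0.300 m³/s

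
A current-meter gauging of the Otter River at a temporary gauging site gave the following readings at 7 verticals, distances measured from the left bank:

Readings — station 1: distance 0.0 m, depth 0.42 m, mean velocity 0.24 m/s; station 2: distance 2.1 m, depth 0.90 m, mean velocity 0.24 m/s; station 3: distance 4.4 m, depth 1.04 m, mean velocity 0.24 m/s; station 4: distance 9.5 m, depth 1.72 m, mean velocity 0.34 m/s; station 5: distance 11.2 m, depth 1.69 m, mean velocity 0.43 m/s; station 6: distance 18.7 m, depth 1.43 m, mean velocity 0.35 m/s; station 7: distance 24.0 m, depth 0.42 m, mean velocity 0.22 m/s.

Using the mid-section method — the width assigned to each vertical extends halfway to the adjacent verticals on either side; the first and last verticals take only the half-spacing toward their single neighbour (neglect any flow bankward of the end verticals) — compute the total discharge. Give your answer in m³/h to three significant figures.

37000 m³/h

w_1 = (2.1 − 0.0)/2 = 1.05 m; q_1 = 0.24 × 0.42 × 1.05 = 0.1058 m³/s
w_2 = (4.4 − 0.0)/2 = 2.2 m; q_2 = 0.24 × 0.90 × 2.2 = 0.4752 m³/s
w_3 = (9.5 − 2.1)/2 = 3.7 m; q_3 = 0.24 × 1.04 × 3.7 = 0.9235 m³/s
w_4 = (11.2 − 4.4)/2 = 3.4 m; q_4 = 0.34 × 1.72 × 3.4 = 1.988 m³/s
w_5 = (18.7 − 9.5)/2 = 4.6 m; q_5 = 0.43 × 1.69 × 4.6 = 3.343 m³/s
w_6 = (24.0 − 11.2)/2 = 6.4 m; q_6 = 0.35 × 1.43 × 6.4 = 3.203 m³/s
w_7 = (24.0 − 18.7)/2 = 2.65 m; q_7 = 0.22 × 0.42 × 2.65 = 0.2449 m³/s
Q = Σ qᵢ = 10.28 m³/s
= 10.28 × 3600 = 37020 m³/h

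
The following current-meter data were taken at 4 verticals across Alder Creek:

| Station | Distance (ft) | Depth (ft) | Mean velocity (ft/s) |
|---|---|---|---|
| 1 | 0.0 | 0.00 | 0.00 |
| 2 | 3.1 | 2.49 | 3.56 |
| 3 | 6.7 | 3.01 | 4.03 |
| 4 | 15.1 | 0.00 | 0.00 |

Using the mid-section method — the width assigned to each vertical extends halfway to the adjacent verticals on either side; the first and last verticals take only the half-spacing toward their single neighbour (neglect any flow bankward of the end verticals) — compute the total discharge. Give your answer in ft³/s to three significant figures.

102 ft³/s

w_2 = (6.7 − 0.0)/2 = 3.35 ft; q_2 = 3.56 × 2.49 × 3.35 = 29.70 ft³/s
w_3 = (15.1 − 3.1)/2 = 6 ft; q_3 = 4.03 × 3.01 × 6 = 72.78 ft³/s
Stations 1, 4 contribute zero (depth or velocity is 0).
Q = Σ qᵢ = 102.5 ft³/s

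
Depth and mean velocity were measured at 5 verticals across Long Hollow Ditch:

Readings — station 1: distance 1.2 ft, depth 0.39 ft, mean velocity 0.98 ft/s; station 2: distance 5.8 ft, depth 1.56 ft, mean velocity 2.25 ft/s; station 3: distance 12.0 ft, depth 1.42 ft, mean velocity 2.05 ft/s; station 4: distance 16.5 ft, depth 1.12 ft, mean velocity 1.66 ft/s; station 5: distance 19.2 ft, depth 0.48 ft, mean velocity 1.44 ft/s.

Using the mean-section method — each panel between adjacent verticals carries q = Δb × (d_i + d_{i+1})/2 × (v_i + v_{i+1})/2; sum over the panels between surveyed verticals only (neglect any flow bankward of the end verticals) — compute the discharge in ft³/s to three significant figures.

41.1 ft³/s

Panel 1-2: Δb = 4.6 ft, d̄ = (0.39+1.56)/2 = 0.975, v̄ = (0.98+2.25)/2 = 1.615 → q = 4.6×0.975×1.615 = 7.243 ft³/s
Panel 2-3: Δb = 6.2 ft, d̄ = (1.56+1.42)/2 = 1.49, v̄ = (2.25+2.05)/2 = 2.15 → q = 6.2×1.49×2.15 = 19.86 ft³/s
Panel 3-4: Δb = 4.5 ft, d̄ = (1.42+1.12)/2 = 1.27, v̄ = (2.05+1.66)/2 = 1.855 → q = 4.5×1.27×1.855 = 10.60 ft³/s
Panel 4-5: Δb = 2.7 ft, d̄ = (1.12+0.48)/2 = 0.8, v̄ = (1.66+1.44)/2 = 1.55 → q = 2.7×0.8×1.55 = 3.348 ft³/s
Q = Σ q = 41.05 ft³/s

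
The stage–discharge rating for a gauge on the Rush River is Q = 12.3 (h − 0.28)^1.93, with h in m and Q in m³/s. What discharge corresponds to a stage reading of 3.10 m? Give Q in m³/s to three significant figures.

91.0 m³/s

Q = 12.3 × (3.10 − 0.28)^1.93 = 12.3 × 2.82^1.93 = 90.97 m³/s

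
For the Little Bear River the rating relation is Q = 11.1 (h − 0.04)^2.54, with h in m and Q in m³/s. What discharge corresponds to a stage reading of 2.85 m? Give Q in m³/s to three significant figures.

153 m³/s

Q = 11.1 × (2.85 − 0.04)^2.54 = 11.1 × 2.81^2.54 = 153.1 m³/s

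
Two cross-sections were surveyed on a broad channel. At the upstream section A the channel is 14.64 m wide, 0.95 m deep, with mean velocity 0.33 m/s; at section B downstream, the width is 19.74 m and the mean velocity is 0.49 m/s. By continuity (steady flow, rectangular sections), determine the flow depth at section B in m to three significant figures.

0.474 m

Q = A₁V₁ = (14.64×0.95) × 0.33 = 4.590 m³/s
d₂ = Q/(b₂ V₂) = 4.590/(19.74×0.49) = 0.4745 m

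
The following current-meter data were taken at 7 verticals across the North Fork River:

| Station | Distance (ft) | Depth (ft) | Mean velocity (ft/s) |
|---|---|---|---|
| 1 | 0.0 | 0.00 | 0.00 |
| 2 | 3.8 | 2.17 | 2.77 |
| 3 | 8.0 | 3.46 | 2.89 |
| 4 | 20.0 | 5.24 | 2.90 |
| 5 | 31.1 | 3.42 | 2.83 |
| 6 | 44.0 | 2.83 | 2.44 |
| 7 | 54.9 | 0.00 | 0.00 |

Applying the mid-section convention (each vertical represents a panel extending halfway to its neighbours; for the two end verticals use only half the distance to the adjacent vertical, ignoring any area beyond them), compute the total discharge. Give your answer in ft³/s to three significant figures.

w_2 = (8.0 − 0.0)/2 = 4 ft; q_2 = 2.77 × 2.17 × 4 = 24.04 ft³/s
w_3 = (20.0 − 3.8)/2 = 8.1 ft; q_3 = 2.89 × 3.46 × 8.1 = 81.00 ft³/s
w_4 = (31.1 − 8.0)/2 = 11.55 ft; q_4 = 2.90 × 5.24 × 11.55 = 175.5 ft³/s
w_5 = (44.0 − 20.0)/2 = 12 ft; q_5 = 2.83 × 3.42 × 12 = 116.1 ft³/s
w_6 = (54.9 − 31.1)/2 = 11.9 ft; q_6 = 2.44 × 2.83 × 11.9 = 82.17 ft³/s
Stations 1, 7 contribute zero (depth or velocity is 0).
Q = Σ qᵢ = 478.9 ft³/s

479 ft³/s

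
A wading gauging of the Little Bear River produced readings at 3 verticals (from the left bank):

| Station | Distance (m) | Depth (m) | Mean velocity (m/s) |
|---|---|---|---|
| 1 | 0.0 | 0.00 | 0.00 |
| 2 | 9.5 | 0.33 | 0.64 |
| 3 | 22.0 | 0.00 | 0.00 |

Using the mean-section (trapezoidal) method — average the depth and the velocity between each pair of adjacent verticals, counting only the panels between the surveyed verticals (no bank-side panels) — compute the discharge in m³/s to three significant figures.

1.16 m³/s

Panel 1-2: Δb = 9.5 m, d̄ = (0.00+0.33)/2 = 0.165, v̄ = (0.00+0.64)/2 = 0.32 → q = 9.5×0.165×0.32 = 0.5016 m³/s
Panel 2-3: Δb = 12.5 m, d̄ = (0.33+0.00)/2 = 0.165, v̄ = (0.64+0.00)/2 = 0.32 → q = 12.5×0.165×0.32 = 0.6600 m³/s
Q = Σ q = 1.162 m³/s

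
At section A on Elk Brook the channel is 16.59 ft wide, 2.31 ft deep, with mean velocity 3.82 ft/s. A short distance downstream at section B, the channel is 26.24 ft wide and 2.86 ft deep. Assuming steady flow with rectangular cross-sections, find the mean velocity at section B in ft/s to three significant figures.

1.95 ft/s

Q = A₁V₁ = (16.59×2.31) × 3.82 = 146.4 ft³/s
A₂ = 26.24 × 2.86 = 75.05 ft²
V₂ = Q/A₂ = 146.4/75.05 = 1.951 ft/s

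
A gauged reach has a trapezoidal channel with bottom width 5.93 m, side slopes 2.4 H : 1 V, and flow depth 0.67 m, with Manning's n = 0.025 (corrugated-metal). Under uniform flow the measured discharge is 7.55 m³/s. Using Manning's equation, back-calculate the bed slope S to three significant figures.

A = (b + z·y)·y = (5.93 + 2.4×0.67)×0.67 = 5.050 m²
P = b + 2y√(1+z²) = 5.93 + 2×0.67×√(1+2.4²) = 9.414 m
R = A/P = 5.050/9.414 = 0.5365 m
S = (Q·n / (1·A·R^(2/3)))² = (7.55×0.025 / (1×5.050×0.6602))² = 0.003204

0.00320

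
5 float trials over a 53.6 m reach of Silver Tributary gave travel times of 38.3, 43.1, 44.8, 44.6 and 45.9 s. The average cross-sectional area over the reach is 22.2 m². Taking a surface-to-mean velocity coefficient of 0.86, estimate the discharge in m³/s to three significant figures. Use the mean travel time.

23.6 m³/s

t̄ = (38.3 + 43.1 + 44.8 + 44.6 + 45.9) / 5 = 43.34 s
v_surface = L / t̄ = 53.6 / 43.34 = 1.237 m/s
v_mean = 0.86 × 1.237 = 1.064 m/s
Q = A × v_mean = 22.2 × 1.064 = 23.61 m³/s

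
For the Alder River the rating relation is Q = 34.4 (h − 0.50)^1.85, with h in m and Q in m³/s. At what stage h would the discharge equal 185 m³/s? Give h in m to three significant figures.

h − h₀ = (Q/C)^(1/b) = (185/34.4)^(1/1.85) = 2.483 m
h = 0.50 + 2.483 = 2.983 m

2.98 m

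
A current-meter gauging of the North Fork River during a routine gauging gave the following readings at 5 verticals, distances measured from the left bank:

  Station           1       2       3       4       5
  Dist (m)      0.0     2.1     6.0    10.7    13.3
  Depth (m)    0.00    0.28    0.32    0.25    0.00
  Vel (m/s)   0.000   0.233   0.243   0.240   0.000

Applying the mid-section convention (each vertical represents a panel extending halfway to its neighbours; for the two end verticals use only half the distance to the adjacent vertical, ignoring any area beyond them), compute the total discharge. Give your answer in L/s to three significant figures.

749 L/s

w_2 = (6.0 − 0.0)/2 = 3 m; q_2 = 0.233 × 0.28 × 3 = 0.1957 m³/s
w_3 = (10.7 − 2.1)/2 = 4.3 m; q_3 = 0.243 × 0.32 × 4.3 = 0.3344 m³/s
w_4 = (13.3 − 6.0)/2 = 3.65 m; q_4 = 0.240 × 0.25 × 3.65 = 0.2190 m³/s
Stations 1, 5 contribute zero (depth or velocity is 0).
Q = Σ qᵢ = 0.7491 m³/s
= 0.7491 × 1000 = 749.1 L/s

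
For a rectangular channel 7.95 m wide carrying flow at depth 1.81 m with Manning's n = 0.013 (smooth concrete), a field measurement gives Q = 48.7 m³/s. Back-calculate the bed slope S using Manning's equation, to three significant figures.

0.00145

A = b·y = 7.95 × 1.81 = 14.39 m²
P = b + 2y = 7.95 + 2×1.81 = 11.57 m
R = A/P = 14.39/11.57 = 1.244 m
S = (Q·n / (1·A·R^(2/3)))² = (48.7×0.013 / (1×14.39×1.156))² = 0.001447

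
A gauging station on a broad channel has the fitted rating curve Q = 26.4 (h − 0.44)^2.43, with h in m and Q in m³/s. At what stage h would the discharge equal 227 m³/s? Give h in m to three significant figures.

h − h₀ = (Q/C)^(1/b) = (227/26.4)^(1/2.43) = 2.424 m
h = 0.44 + 2.424 = 2.864 m

2.86 m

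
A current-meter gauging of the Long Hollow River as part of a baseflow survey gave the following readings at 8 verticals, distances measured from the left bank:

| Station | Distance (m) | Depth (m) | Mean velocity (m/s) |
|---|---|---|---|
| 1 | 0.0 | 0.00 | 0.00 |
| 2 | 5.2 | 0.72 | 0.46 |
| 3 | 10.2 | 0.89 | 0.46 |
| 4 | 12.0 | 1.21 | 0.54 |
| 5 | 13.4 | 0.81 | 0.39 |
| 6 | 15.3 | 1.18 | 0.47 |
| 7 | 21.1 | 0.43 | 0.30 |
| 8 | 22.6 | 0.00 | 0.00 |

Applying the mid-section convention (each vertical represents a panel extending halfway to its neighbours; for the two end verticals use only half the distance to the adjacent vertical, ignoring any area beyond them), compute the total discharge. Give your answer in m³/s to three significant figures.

w_2 = (10.2 − 0.0)/2 = 5.1 m; q_2 = 0.46 × 0.72 × 5.1 = 1.689 m³/s
w_3 = (12.0 − 5.2)/2 = 3.4 m; q_3 = 0.46 × 0.89 × 3.4 = 1.392 m³/s
w_4 = (13.4 − 10.2)/2 = 1.6 m; q_4 = 0.54 × 1.21 × 1.6 = 1.045 m³/s
w_5 = (15.3 − 12.0)/2 = 1.65 m; q_5 = 0.39 × 0.81 × 1.65 = 0.5212 m³/s
w_6 = (21.1 − 13.4)/2 = 3.85 m; q_6 = 0.47 × 1.18 × 3.85 = 2.135 m³/s
w_7 = (22.6 − 15.3)/2 = 3.65 m; q_7 = 0.30 × 0.43 × 3.65 = 0.4709 m³/s
Stations 1, 8 contribute zero (depth or velocity is 0).
Q = Σ qᵢ = 7.254 m³/s

7.25 m³/s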